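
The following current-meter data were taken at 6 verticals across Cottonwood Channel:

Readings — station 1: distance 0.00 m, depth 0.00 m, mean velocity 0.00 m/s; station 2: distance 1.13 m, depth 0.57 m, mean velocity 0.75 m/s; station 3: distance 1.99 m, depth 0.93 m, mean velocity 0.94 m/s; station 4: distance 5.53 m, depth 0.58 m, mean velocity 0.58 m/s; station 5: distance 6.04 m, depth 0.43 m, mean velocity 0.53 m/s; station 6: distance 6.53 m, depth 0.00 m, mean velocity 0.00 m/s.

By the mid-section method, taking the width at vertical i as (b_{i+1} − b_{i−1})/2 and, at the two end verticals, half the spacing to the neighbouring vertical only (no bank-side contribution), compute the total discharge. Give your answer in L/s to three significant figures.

w_2 = (1.99 − 0.00)/2 = 0.995 m; q_2 = 0.75 × 0.57 × 0.995 = 0.4254 m³/s
w_3 = (5.53 − 1.13)/2 = 2.2 m; q_3 = 0.94 × 0.93 × 2.2 = 1.923 m³/s
w_4 = (6.04 − 1.99)/2 = 2.025 m; q_4 = 0.58 × 0.58 × 2.025 = 0.6812 m³/s
w_5 = (6.53 − 5.53)/2 = 0.5 m; q_5 = 0.53 × 0.43 × 0.5 = 0.1140 m³/s
Stations 1, 6 contribute zero (depth or velocity is 0).
Q = Σ qᵢ = 3.144 m³/s
= 3.144 × 1000 = 3144 L/s

3140 L/s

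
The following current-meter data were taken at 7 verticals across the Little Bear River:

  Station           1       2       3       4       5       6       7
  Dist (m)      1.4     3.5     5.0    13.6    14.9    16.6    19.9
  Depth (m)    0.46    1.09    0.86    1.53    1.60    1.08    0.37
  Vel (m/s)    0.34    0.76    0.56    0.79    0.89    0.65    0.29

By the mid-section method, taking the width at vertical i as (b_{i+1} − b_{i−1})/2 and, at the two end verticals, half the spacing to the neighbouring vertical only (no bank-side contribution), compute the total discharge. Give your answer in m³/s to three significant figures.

14.1 m³/s

w_1 = (3.5 − 1.4)/2 = 1.05 m; q_1 = 0.34 × 0.46 × 1.05 = 0.1642 m³/s
w_2 = (5.0 − 1.4)/2 = 1.8 m; q_2 = 0.76 × 1.09 × 1.8 = 1.491 m³/s
w_3 = (13.6 − 3.5)/2 = 5.05 m; q_3 = 0.56 × 0.86 × 5.05 = 2.432 m³/s
w_4 = (14.9 − 5.0)/2 = 4.95 m; q_4 = 0.79 × 1.53 × 4.95 = 5.983 m³/s
w_5 = (16.6 − 13.6)/2 = 1.5 m; q_5 = 0.89 × 1.60 × 1.5 = 2.136 m³/s
w_6 = (19.9 − 14.9)/2 = 2.5 m; q_6 = 0.65 × 1.08 × 2.5 = 1.755 m³/s
w_7 = (19.9 − 16.6)/2 = 1.65 m; q_7 = 0.29 × 0.37 × 1.65 = 0.1770 m³/s
Q = Σ qᵢ = 14.14 m³/s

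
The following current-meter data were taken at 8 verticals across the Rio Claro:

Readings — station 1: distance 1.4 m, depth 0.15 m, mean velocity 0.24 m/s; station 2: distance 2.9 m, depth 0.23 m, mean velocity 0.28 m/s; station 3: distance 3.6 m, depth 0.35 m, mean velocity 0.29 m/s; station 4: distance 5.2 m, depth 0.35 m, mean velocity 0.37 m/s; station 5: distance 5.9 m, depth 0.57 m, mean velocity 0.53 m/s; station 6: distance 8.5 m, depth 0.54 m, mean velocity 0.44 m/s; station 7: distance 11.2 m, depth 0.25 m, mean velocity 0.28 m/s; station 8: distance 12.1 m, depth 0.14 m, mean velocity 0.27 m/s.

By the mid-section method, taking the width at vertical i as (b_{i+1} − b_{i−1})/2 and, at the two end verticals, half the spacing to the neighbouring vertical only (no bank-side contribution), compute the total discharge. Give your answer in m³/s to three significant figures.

w_1 = (2.9 − 1.4)/2 = 0.75 m; q_1 = 0.24 × 0.15 × 0.75 = 0.02700 m³/s
w_2 = (3.6 − 1.4)/2 = 1.1 m; q_2 = 0.28 × 0.23 × 1.1 = 0.07084 m³/s
w_3 = (5.2 − 2.9)/2 = 1.15 m; q_3 = 0.29 × 0.35 × 1.15 = 0.1167 m³/s
w_4 = (5.9 − 3.6)/2 = 1.15 m; q_4 = 0.37 × 0.35 × 1.15 = 0.1489 m³/s
w_5 = (8.5 − 5.2)/2 = 1.65 m; q_5 = 0.53 × 0.57 × 1.65 = 0.4985 m³/s
w_6 = (11.2 − 5.9)/2 = 2.65 m; q_6 = 0.44 × 0.54 × 2.65 = 0.6296 m³/s
w_7 = (12.1 − 8.5)/2 = 1.8 m; q_7 = 0.28 × 0.25 × 1.8 = 0.1260 m³/s
w_8 = (12.1 − 11.2)/2 = 0.45 m; q_8 = 0.27 × 0.14 × 0.45 = 0.01701 m³/s
Q = Σ qᵢ = 1.635 m³/s

1.63 m³/s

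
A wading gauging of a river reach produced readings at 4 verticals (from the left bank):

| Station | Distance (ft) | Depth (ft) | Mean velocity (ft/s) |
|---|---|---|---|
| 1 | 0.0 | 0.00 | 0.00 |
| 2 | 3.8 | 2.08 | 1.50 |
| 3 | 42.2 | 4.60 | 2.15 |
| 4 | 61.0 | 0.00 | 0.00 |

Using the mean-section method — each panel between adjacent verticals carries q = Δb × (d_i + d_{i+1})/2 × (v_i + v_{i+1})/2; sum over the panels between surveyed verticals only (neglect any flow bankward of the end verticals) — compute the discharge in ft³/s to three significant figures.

Panel 1-2: Δb = 3.8 ft, d̄ = (0.00+2.08)/2 = 1.04, v̄ = (0.00+1.50)/2 = 0.75 → q = 3.8×1.04×0.75 = 2.964 ft³/s
Panel 2-3: Δb = 38.4 ft, d̄ = (2.08+4.60)/2 = 3.34, v̄ = (1.50+2.15)/2 = 1.825 → q = 38.4×3.34×1.825 = 234.1 ft³/s
Panel 3-4: Δb = 18.8 ft, d̄ = (4.60+0.00)/2 = 2.3, v̄ = (2.15+0.00)/2 = 1.075 → q = 18.8×2.3×1.075 = 46.48 ft³/s
Q = Σ q = 283.5 ft³/s

284 ft³/s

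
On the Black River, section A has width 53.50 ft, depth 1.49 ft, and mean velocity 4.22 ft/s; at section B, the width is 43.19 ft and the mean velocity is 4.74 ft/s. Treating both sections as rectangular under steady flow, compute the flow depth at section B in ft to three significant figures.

1.64 ft

Q = A₁V₁ = (53.50×1.49) × 4.22 = 336.4 ft³/s
d₂ = Q/(b₂ V₂) = 336.4/(43.19×4.74) = 1.643 ft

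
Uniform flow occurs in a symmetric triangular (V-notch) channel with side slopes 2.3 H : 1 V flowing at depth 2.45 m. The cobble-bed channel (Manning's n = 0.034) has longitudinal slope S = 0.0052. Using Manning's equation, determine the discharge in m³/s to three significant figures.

31.6 m³/s

A = z·y² = 2.3×2.45² = 13.81 m²
P = 2y√(1+z²) = 2×2.45×√(1+2.3²) = 12.29 m
R = A/P = 13.81/12.29 = 1.123 m
Q = (1/n)·A·R^(2/3)·S^(1/2) = (1/0.034) × 13.81 × 1.123^(2/3) × 0.0052^(1/2) = 31.64 m³/s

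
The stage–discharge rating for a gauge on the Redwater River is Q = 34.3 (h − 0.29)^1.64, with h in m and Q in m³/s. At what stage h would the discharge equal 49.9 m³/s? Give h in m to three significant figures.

1.55 m

h − h₀ = (Q/C)^(1/b) = (49.9/34.3)^(1/1.64) = 1.257 m
h = 0.29 + 1.257 = 1.547 m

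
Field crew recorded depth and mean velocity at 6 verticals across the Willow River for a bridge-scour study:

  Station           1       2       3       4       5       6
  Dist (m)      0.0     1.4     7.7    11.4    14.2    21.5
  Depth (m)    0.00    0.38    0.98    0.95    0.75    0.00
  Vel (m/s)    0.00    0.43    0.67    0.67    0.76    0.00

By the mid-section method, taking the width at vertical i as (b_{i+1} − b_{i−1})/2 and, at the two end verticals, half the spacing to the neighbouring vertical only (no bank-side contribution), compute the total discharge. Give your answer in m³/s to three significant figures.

w_2 = (7.7 − 0.0)/2 = 3.85 m; q_2 = 0.43 × 0.38 × 3.85 = 0.6291 m³/s
w_3 = (11.4 − 1.4)/2 = 5 m; q_3 = 0.67 × 0.98 × 5 = 3.283 m³/s
w_4 = (14.2 − 7.7)/2 = 3.25 m; q_4 = 0.67 × 0.95 × 3.25 = 2.069 m³/s
w_5 = (21.5 − 11.4)/2 = 5.05 m; q_5 = 0.76 × 0.75 × 5.05 = 2.879 m³/s
Stations 1, 6 contribute zero (depth or velocity is 0).
Q = Σ qᵢ = 8.859 m³/s

8.86 m³/s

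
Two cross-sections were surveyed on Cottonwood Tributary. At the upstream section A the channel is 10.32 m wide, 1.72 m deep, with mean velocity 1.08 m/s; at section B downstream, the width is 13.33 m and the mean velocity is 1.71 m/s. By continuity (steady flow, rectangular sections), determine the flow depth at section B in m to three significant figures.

0.841 m

Q = A₁V₁ = (10.32×1.72) × 1.08 = 19.17 m³/s
d₂ = Q/(b₂ V₂) = 19.17/(13.33×1.71) = 0.8410 m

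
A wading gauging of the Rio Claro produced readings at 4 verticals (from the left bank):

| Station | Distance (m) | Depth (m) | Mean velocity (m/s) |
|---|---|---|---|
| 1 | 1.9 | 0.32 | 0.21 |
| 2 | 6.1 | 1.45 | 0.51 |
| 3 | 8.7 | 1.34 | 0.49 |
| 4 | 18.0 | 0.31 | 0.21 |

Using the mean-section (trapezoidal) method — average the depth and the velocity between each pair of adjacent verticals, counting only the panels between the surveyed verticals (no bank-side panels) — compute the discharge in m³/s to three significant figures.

5.84 m³/s

Panel 1-2: Δb = 4.2 m, d̄ = (0.32+1.45)/2 = 0.885, v̄ = (0.21+0.51)/2 = 0.36 → q = 4.2×0.885×0.36 = 1.338 m³/s
Panel 2-3: Δb = 2.6 m, d̄ = (1.45+1.34)/2 = 1.395, v̄ = (0.51+0.49)/2 = 0.5 → q = 2.6×1.395×0.5 = 1.814 m³/s
Panel 3-4: Δb = 9.3 m, d̄ = (1.34+0.31)/2 = 0.825, v̄ = (0.49+0.21)/2 = 0.35 → q = 9.3×0.825×0.35 = 2.685 m³/s
Q = Σ q = 5.837 m³/s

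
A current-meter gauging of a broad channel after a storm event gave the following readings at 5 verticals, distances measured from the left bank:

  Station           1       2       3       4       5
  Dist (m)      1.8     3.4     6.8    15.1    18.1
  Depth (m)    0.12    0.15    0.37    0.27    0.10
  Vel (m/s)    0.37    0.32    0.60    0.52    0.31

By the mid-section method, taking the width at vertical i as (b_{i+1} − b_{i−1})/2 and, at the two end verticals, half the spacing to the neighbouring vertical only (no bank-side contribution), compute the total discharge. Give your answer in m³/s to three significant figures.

2.29 m³/s

w_1 = (3.4 − 1.8)/2 = 0.8 m; q_1 = 0.37 × 0.12 × 0.8 = 0.03552 m³/s
w_2 = (6.8 − 1.8)/2 = 2.5 m; q_2 = 0.32 × 0.15 × 2.5 = 0.1200 m³/s
w_3 = (15.1 − 3.4)/2 = 5.85 m; q_3 = 0.60 × 0.37 × 5.85 = 1.299 m³/s
w_4 = (18.1 − 6.8)/2 = 5.65 m; q_4 = 0.52 × 0.27 × 5.65 = 0.7933 m³/s
w_5 = (18.1 − 15.1)/2 = 1.5 m; q_5 = 0.31 × 0.10 × 1.5 = 0.04650 m³/s
Q = Σ qᵢ = 2.294 m³/s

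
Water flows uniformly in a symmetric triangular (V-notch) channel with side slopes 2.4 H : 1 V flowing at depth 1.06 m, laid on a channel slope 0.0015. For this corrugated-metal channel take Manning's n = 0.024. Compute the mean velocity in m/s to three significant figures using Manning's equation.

A = z·y² = 2.4×1.06² = 2.697 m²
P = 2y√(1+z²) = 2×1.06×√(1+2.4²) = 5.512 m
R = A/P = 2.697/5.512 = 0.4892 m
Q = (1/n)·A·R^(2/3)·S^(1/2) = (1/0.024) × 2.697 × 0.4892^(2/3) × 0.0015^(1/2) = 2.702 m³/s
V = Q/A = 2.702/2.697 = 1.002 m/s

1.00 m/s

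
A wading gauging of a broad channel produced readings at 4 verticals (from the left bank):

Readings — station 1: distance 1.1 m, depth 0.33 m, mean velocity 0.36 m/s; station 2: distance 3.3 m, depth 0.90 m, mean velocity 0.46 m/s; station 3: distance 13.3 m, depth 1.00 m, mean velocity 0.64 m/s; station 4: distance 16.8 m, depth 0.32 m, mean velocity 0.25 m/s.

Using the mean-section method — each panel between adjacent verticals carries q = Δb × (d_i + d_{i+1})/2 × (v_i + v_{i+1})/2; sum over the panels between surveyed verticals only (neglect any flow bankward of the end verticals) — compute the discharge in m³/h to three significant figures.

24500 m³/h

Panel 1-2: Δb = 2.2 m, d̄ = (0.33+0.90)/2 = 0.615, v̄ = (0.36+0.46)/2 = 0.41 → q = 2.2×0.615×0.41 = 0.5547 m³/s
Panel 2-3: Δb = 10 m, d̄ = (0.90+1.00)/2 = 0.95, v̄ = (0.46+0.64)/2 = 0.55 → q = 10×0.95×0.55 = 5.225 m³/s
Panel 3-4: Δb = 3.5 m, d̄ = (1.00+0.32)/2 = 0.66, v̄ = (0.64+0.25)/2 = 0.445 → q = 3.5×0.66×0.445 = 1.028 m³/s
Q = Σ q = 6.808 m³/s
= 6.808 × 3600 = 24510 m³/h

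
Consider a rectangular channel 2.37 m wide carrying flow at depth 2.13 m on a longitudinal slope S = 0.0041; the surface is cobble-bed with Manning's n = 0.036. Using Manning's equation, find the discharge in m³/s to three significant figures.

A = b·y = 2.37 × 2.13 = 5.048 m²
P = b + 2y = 2.37 + 2×2.13 = 6.630 m
R = A/P = 5.048/6.630 = 0.7614 m
Q = (1/n)·A·R^(2/3)·S^(1/2) = (1/0.036) × 5.048 × 0.7614^(2/3) × 0.0041^(1/2) = 7.487 m³/s

7.49 m³/s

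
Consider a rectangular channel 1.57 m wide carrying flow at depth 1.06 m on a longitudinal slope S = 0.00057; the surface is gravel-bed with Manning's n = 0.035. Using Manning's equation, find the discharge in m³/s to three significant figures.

0.668 m³/s

A = b·y = 1.57 × 1.06 = 1.664 m²
P = b + 2y = 1.57 + 2×1.06 = 3.690 m
R = A/P = 1.664/3.690 = 0.4510 m
Q = (1/n)·A·R^(2/3)·S^(1/2) = (1/0.035) × 1.664 × 0.4510^(2/3) × 0.00057^(1/2) = 0.6676 m³/s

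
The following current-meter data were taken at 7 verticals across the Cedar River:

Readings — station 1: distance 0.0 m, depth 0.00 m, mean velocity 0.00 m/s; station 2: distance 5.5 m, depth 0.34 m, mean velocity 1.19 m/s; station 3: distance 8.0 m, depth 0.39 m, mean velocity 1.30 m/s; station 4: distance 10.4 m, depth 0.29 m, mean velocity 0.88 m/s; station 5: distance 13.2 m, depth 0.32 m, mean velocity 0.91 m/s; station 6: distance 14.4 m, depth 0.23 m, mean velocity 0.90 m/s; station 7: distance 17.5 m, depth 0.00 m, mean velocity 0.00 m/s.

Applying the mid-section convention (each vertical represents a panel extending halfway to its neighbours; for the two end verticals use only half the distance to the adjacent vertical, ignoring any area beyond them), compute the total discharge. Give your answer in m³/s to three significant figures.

4.55 m³/s

w_2 = (8.0 − 0.0)/2 = 4 m; q_2 = 1.19 × 0.34 × 4 = 1.618 m³/s
w_3 = (10.4 − 5.5)/2 = 2.45 m; q_3 = 1.30 × 0.39 × 2.45 = 1.242 m³/s
w_4 = (13.2 − 8.0)/2 = 2.6 m; q_4 = 0.88 × 0.29 × 2.6 = 0.6635 m³/s
w_5 = (14.4 − 10.4)/2 = 2 m; q_5 = 0.91 × 0.32 × 2 = 0.5824 m³/s
w_6 = (17.5 − 13.2)/2 = 2.15 m; q_6 = 0.90 × 0.23 × 2.15 = 0.4451 m³/s
Stations 1, 7 contribute zero (depth or velocity is 0).
Q = Σ qᵢ = 4.552 m³/s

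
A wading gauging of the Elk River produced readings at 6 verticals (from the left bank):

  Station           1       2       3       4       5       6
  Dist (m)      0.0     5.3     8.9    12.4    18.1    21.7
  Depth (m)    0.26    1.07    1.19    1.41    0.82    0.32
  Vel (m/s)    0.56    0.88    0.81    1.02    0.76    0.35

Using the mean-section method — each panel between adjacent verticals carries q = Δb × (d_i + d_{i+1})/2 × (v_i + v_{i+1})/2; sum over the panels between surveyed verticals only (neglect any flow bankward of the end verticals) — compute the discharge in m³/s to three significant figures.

16.9 m³/s

Panel 1-2: Δb = 5.3 m, d̄ = (0.26+1.07)/2 = 0.665, v̄ = (0.56+0.88)/2 = 0.72 → q = 5.3×0.665×0.72 = 2.538 m³/s
Panel 2-3: Δb = 3.6 m, d̄ = (1.07+1.19)/2 = 1.13, v̄ = (0.88+0.81)/2 = 0.845 → q = 3.6×1.13×0.845 = 3.437 m³/s
Panel 3-4: Δb = 3.5 m, d̄ = (1.19+1.41)/2 = 1.3, v̄ = (0.81+1.02)/2 = 0.915 → q = 3.5×1.3×0.915 = 4.163 m³/s
Panel 4-5: Δb = 5.7 m, d̄ = (1.41+0.82)/2 = 1.115, v̄ = (1.02+0.76)/2 = 0.89 → q = 5.7×1.115×0.89 = 5.656 m³/s
Panel 5-6: Δb = 3.6 m, d̄ = (0.82+0.32)/2 = 0.57, v̄ = (0.76+0.35)/2 = 0.555 → q = 3.6×0.57×0.555 = 1.139 m³/s
Q = Σ q = 16.93 m³/s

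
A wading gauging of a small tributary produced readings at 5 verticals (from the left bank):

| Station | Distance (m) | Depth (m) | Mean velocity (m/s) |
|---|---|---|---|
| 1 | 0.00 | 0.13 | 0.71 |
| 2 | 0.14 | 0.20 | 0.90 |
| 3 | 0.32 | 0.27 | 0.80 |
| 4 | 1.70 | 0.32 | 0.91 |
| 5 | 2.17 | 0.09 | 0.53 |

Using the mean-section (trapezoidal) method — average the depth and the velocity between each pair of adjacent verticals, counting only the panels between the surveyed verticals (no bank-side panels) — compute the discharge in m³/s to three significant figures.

0.472 m³/s

Panel 1-2: Δb = 0.14 m, d̄ = (0.13+0.20)/2 = 0.165, v̄ = (0.71+0.90)/2 = 0.805 → q = 0.14×0.165×0.805 = 0.01860 m³/s
Panel 2-3: Δb = 0.18 m, d̄ = (0.20+0.27)/2 = 0.235, v̄ = (0.90+0.80)/2 = 0.85 → q = 0.18×0.235×0.85 = 0.03596 m³/s
Panel 3-4: Δb = 1.38 m, d̄ = (0.27+0.32)/2 = 0.295, v̄ = (0.80+0.91)/2 = 0.855 → q = 1.38×0.295×0.855 = 0.3481 m³/s
Panel 4-5: Δb = 0.47 m, d̄ = (0.32+0.09)/2 = 0.205, v̄ = (0.91+0.53)/2 = 0.72 → q = 0.47×0.205×0.72 = 0.06937 m³/s
Q = Σ q = 0.4720 m³/s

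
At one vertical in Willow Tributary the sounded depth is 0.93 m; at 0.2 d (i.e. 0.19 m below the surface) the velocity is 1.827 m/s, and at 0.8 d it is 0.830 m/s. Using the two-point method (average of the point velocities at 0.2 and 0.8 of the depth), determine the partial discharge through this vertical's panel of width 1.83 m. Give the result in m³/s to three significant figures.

2.26 m³/s

v̄ = (1.827 + 0.830) / 2 = 1.329 m/s
q = v̄ × d × w = 1.329 × 0.93 × 1.83 = 2.261 m³/s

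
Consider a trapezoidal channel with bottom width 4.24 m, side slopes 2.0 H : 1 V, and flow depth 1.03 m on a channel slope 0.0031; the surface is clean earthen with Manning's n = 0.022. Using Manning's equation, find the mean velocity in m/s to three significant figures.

A = (b + z·y)·y = (4.24 + 2.0×1.03)×1.03 = 6.489 m²
P = b + 2y√(1+z²) = 4.24 + 2×1.03×√(1+2.0²) = 8.846 m
R = A/P = 6.489/8.846 = 0.7335 m
Q = (1/n)·A·R^(2/3)·S^(1/2) = (1/0.022) × 6.489 × 0.7335^(2/3) × 0.0031^(1/2) = 13.36 m³/s
V = Q/A = 13.36/6.489 = 2.058 m/s

2.06 m/s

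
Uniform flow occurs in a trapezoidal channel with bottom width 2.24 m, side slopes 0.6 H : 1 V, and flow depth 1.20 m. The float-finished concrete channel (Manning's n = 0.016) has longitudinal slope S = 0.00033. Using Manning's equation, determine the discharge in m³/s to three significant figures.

3.19 m³/s

A = (b + z·y)·y = (2.24 + 0.6×1.20)×1.20 = 3.552 m²
P = b + 2y√(1+z²) = 2.24 + 2×1.20×√(1+0.6²) = 5.039 m
R = A/P = 3.552/5.039 = 0.7049 m
Q = (1/n)·A·R^(2/3)·S^(1/2) = (1/0.016) × 3.552 × 0.7049^(2/3) × 0.00033^(1/2) = 3.194 m³/s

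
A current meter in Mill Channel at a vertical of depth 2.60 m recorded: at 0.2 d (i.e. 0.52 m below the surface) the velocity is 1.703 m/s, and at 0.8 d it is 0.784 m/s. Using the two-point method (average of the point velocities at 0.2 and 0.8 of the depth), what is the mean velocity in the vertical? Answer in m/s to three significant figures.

v̄ = (1.703 + 0.784) / 2 = 1.244 m/s

1.24 m/s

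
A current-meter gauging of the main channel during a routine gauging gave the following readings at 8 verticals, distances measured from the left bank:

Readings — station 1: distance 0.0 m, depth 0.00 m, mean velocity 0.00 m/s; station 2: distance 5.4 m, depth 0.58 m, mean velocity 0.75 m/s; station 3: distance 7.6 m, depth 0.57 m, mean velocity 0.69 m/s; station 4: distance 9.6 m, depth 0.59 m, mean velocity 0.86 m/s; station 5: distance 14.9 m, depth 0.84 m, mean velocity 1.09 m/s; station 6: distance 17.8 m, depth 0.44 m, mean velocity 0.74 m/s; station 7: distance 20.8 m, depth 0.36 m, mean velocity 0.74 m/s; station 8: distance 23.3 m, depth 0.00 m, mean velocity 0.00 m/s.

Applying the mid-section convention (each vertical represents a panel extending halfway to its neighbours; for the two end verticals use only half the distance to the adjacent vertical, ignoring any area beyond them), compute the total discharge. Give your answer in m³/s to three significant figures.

w_2 = (7.6 − 0.0)/2 = 3.8 m; q_2 = 0.75 × 0.58 × 3.8 = 1.653 m³/s
w_3 = (9.6 − 5.4)/2 = 2.1 m; q_3 = 0.69 × 0.57 × 2.1 = 0.8259 m³/s
w_4 = (14.9 − 7.6)/2 = 3.65 m; q_4 = 0.86 × 0.59 × 3.65 = 1.852 m³/s
w_5 = (17.8 − 9.6)/2 = 4.1 m; q_5 = 1.09 × 0.84 × 4.1 = 3.754 m³/s
w_6 = (20.8 − 14.9)/2 = 2.95 m; q_6 = 0.74 × 0.44 × 2.95 = 0.9605 m³/s
w_7 = (23.3 − 17.8)/2 = 2.75 m; q_7 = 0.74 × 0.36 × 2.75 = 0.7326 m³/s
Stations 1, 8 contribute zero (depth or velocity is 0).
Q = Σ qᵢ = 9.778 m³/s

9.78 m³/s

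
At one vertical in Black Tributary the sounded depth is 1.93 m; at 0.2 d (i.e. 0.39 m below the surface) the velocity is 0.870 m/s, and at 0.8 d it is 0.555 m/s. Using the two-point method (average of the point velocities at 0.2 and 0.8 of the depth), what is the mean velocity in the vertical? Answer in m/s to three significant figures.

0.713 m/s

v̄ = (0.870 + 0.555) / 2 = 0.7125 m/s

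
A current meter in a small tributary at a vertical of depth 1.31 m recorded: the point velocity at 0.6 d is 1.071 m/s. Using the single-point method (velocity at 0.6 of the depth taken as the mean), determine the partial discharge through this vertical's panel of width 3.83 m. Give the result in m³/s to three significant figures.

v̄ = v₀.₆ = 1.071 m/s
q = v̄ × d × w = 1.071 × 1.31 × 3.83 = 5.374 m³/s

5.37 m³/s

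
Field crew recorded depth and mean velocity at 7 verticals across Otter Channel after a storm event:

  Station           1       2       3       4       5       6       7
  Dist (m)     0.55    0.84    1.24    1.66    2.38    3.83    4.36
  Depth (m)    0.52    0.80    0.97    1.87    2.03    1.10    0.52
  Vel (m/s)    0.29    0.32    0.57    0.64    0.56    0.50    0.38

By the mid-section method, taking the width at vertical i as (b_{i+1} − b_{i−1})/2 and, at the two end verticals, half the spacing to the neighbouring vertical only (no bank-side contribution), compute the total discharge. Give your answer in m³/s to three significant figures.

2.85 m³/s

w_1 = (0.84 − 0.55)/2 = 0.145 m; q_1 = 0.29 × 0.52 × 0.145 = 0.02187 m³/s
w_2 = (1.24 − 0.55)/2 = 0.345 m; q_2 = 0.32 × 0.80 × 0.345 = 0.08832 m³/s
w_3 = (1.66 − 0.84)/2 = 0.41 m; q_3 = 0.57 × 0.97 × 0.41 = 0.2267 m³/s
w_4 = (2.38 − 1.24)/2 = 0.57 m; q_4 = 0.64 × 1.87 × 0.57 = 0.6822 m³/s
w_5 = (3.83 − 1.66)/2 = 1.085 m; q_5 = 0.56 × 2.03 × 1.085 = 1.233 m³/s
w_6 = (4.36 − 2.38)/2 = 0.99 m; q_6 = 0.50 × 1.10 × 0.99 = 0.5445 m³/s
w_7 = (4.36 − 3.83)/2 = 0.265 m; q_7 = 0.38 × 0.52 × 0.265 = 0.05236 m³/s
Q = Σ qᵢ = 2.849 m³/s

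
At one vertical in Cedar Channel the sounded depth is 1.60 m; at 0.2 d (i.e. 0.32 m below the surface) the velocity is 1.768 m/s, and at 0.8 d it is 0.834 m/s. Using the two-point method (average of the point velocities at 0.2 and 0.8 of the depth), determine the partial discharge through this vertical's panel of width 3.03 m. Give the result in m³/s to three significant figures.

v̄ = (1.768 + 0.834) / 2 = 1.301 m/s
q = v̄ × d × w = 1.301 × 1.60 × 3.03 = 6.307 m³/s

6.31 m³/s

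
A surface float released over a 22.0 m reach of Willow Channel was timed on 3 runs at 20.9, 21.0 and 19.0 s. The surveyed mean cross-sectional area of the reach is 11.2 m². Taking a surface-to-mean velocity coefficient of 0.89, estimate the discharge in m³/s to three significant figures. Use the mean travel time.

t̄ = (20.9 + 21.0 + 19.0) / 3 = 20.3 s
v_surface = L / t̄ = 22.0 / 20.3 = 1.084 m/s
v_mean = 0.89 × 1.084 = 0.9645 m/s
Q = A × v_mean = 11.2 × 0.9645 = 10.80 m³/s

10.8 m³/s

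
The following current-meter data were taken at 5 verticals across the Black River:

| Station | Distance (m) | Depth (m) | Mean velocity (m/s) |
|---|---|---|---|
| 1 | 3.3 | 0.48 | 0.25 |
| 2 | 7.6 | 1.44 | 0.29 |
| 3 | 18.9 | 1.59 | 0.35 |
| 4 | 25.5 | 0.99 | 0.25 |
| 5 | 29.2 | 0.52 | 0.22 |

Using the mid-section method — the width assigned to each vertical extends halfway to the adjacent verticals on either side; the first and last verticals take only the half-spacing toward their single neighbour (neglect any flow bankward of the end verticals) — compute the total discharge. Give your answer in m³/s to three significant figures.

w_1 = (7.6 − 3.3)/2 = 2.15 m; q_1 = 0.25 × 0.48 × 2.15 = 0.2580 m³/s
w_2 = (18.9 − 3.3)/2 = 7.8 m; q_2 = 0.29 × 1.44 × 7.8 = 3.257 m³/s
w_3 = (25.5 − 7.6)/2 = 8.95 m; q_3 = 0.35 × 1.59 × 8.95 = 4.981 m³/s
w_4 = (29.2 − 18.9)/2 = 5.15 m; q_4 = 0.25 × 0.99 × 5.15 = 1.275 m³/s
w_5 = (29.2 − 25.5)/2 = 1.85 m; q_5 = 0.22 × 0.52 × 1.85 = 0.2116 m³/s
Q = Σ qᵢ = 9.982 m³/s

9.98 m³/s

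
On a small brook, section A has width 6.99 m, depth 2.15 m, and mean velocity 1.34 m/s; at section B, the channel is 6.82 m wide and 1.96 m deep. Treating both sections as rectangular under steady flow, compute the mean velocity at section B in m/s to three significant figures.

1.51 m/s

Q = A₁V₁ = (6.99×2.15) × 1.34 = 20.14 m³/s
A₂ = 6.82 × 1.96 = 13.37 m²
V₂ = Q/A₂ = 20.14/13.37 = 1.507 m/s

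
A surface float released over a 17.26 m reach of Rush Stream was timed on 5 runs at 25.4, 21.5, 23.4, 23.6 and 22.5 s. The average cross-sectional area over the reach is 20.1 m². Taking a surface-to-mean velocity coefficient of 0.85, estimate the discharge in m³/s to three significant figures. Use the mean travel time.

t̄ = (25.4 + 21.5 + 23.4 + 23.6 + 22.5) / 5 = 23.28 s
v_surface = L / t̄ = 17.26 / 23.28 = 0.7414 m/s
v_mean = 0.85 × 0.7414 = 0.6302 m/s
Q = A × v_mean = 20.1 × 0.6302 = 12.67 m³/s

12.7 m³/s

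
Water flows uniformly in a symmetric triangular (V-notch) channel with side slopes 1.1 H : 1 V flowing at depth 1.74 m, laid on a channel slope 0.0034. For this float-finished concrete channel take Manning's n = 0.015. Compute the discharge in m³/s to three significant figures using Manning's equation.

9.65 m³/s

A = z·y² = 1.1×1.74² = 3.330 m²
P = 2y√(1+z²) = 2×1.74×√(1+1.1²) = 5.173 m
R = A/P = 3.330/5.173 = 0.6437 m
Q = (1/n)·A·R^(2/3)·S^(1/2) = (1/0.015) × 3.330 × 0.6437^(2/3) × 0.0034^(1/2) = 9.652 m³/s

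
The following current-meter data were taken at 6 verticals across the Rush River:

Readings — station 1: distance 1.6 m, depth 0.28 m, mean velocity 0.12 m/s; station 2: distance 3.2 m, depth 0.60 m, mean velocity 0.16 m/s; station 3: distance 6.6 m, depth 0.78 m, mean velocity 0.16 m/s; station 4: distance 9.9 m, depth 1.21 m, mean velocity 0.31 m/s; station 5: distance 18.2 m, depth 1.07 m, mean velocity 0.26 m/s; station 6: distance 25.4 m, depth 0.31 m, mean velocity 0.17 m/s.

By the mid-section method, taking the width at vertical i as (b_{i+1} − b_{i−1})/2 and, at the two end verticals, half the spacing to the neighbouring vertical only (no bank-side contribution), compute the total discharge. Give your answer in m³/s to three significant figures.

5.21 m³/s

w_1 = (3.2 − 1.6)/2 = 0.8 m; q_1 = 0.12 × 0.28 × 0.8 = 0.02688 m³/s
w_2 = (6.6 − 1.6)/2 = 2.5 m; q_2 = 0.16 × 0.60 × 2.5 = 0.2400 m³/s
w_3 = (9.9 − 3.2)/2 = 3.35 m; q_3 = 0.16 × 0.78 × 3.35 = 0.4181 m³/s
w_4 = (18.2 − 6.6)/2 = 5.8 m; q_4 = 0.31 × 1.21 × 5.8 = 2.176 m³/s
w_5 = (25.4 − 9.9)/2 = 7.75 m; q_5 = 0.26 × 1.07 × 7.75 = 2.156 m³/s
w_6 = (25.4 − 18.2)/2 = 3.6 m; q_6 = 0.17 × 0.31 × 3.6 = 0.1897 m³/s
Q = Σ qᵢ = 5.206 m³/s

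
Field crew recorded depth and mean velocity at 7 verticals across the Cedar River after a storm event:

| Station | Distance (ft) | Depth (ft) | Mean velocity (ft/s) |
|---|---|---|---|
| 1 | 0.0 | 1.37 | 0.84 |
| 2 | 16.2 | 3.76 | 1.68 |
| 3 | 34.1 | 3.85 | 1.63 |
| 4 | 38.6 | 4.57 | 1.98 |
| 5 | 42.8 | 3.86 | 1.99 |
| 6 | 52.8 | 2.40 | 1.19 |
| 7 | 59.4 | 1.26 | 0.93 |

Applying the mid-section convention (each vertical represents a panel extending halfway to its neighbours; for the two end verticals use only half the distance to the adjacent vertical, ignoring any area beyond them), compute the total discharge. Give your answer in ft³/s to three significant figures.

309 ft³/s

w_1 = (16.2 − 0.0)/2 = 8.1 ft; q_1 = 0.84 × 1.37 × 8.1 = 9.321 ft³/s
w_2 = (34.1 − 0.0)/2 = 17.05 ft; q_2 = 1.68 × 3.76 × 17.05 = 107.7 ft³/s
w_3 = (38.6 − 16.2)/2 = 11.2 ft; q_3 = 1.63 × 3.85 × 11.2 = 70.29 ft³/s
w_4 = (42.8 − 34.1)/2 = 4.35 ft; q_4 = 1.98 × 4.57 × 4.35 = 39.36 ft³/s
w_5 = (52.8 − 38.6)/2 = 7.1 ft; q_5 = 1.99 × 3.86 × 7.1 = 54.54 ft³/s
w_6 = (59.4 − 42.8)/2 = 8.3 ft; q_6 = 1.19 × 2.40 × 8.3 = 23.70 ft³/s
w_7 = (59.4 − 52.8)/2 = 3.3 ft; q_7 = 0.93 × 1.26 × 3.3 = 3.867 ft³/s
Q = Σ qᵢ = 308.8 ft³/s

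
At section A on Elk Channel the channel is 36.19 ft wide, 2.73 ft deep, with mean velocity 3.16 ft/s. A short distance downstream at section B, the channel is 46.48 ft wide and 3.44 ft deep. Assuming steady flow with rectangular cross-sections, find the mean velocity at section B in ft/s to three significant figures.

Q = A₁V₁ = (36.19×2.73) × 3.16 = 312.2 ft³/s
A₂ = 46.48 × 3.44 = 159.9 ft²
V₂ = Q/A₂ = 312.2/159.9 = 1.953 ft/s

1.95 ft/s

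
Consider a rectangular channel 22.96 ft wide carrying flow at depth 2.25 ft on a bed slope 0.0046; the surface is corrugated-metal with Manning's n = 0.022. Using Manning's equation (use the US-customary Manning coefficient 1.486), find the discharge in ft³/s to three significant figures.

361 ft³/s

A = b·y = 22.96 × 2.25 = 51.66 ft²
P = b + 2y = 22.96 + 2×2.25 = 27.46 ft
R = A/P = 51.66/27.46 = 1.881 ft
Q = (1.486/n)·A·R^(2/3)·S^(1/2) = (1.486/0.022) × 51.66 × 1.881^(2/3) × 0.0046^(1/2) = 360.7 ft³/s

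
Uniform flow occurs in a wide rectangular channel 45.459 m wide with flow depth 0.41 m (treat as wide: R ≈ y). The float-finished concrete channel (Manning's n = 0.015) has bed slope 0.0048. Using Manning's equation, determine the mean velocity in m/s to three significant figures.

2.55 m/s

A = b·y = 45.459 × 0.41 = 18.64 m²
Wide channel: R ≈ y = 0.41 m
Q = (1/n)·A·R^(2/3)·S^(1/2) = (1/0.015) × 18.64 × 0.4100^(2/3) × 0.0048^(1/2) = 47.51 m³/s
V = Q/A = 47.51/18.64 = 2.549 m/s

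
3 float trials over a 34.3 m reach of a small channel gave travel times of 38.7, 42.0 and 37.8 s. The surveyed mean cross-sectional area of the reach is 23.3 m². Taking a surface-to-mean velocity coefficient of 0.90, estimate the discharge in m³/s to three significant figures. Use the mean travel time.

t̄ = (38.7 + 42.0 + 37.8) / 3 = 39.5 s
v_surface = L / t̄ = 34.3 / 39.5 = 0.8684 m/s
v_mean = 0.90 × 0.8684 = 0.7815 m/s
Q = A × v_mean = 23.3 × 0.7815 = 18.21 m³/s

18.2 m³/s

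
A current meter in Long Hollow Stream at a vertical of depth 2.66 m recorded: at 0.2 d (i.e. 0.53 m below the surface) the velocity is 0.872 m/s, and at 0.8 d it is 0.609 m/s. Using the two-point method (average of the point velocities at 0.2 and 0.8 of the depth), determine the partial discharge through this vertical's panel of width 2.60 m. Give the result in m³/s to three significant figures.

5.12 m³/s

v̄ = (0.872 + 0.609) / 2 = 0.7405 m/s
q = v̄ × d × w = 0.7405 × 2.66 × 2.60 = 5.121 m³/s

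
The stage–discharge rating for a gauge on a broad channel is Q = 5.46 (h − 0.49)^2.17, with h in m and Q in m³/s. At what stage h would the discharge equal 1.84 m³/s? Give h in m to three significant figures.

1.10 m

h − h₀ = (Q/C)^(1/b) = (1.84/5.46)^(1/2.17) = 0.6058 m
h = 0.49 + 0.6058 = 1.096 m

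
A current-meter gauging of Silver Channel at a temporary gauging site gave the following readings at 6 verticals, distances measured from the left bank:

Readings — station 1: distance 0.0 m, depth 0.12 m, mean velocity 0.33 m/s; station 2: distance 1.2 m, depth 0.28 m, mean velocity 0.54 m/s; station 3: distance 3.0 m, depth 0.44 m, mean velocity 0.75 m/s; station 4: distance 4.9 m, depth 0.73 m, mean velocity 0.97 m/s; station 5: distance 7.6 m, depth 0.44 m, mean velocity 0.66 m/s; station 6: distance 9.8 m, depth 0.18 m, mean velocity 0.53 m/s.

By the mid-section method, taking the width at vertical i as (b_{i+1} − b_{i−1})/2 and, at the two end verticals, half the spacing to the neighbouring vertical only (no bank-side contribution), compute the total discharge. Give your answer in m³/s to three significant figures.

w_1 = (1.2 − 0.0)/2 = 0.6 m; q_1 = 0.33 × 0.12 × 0.6 = 0.02376 m³/s
w_2 = (3.0 − 0.0)/2 = 1.5 m; q_2 = 0.54 × 0.28 × 1.5 = 0.2268 m³/s
w_3 = (4.9 − 1.2)/2 = 1.85 m; q_3 = 0.75 × 0.44 × 1.85 = 0.6105 m³/s
w_4 = (7.6 − 3.0)/2 = 2.3 m; q_4 = 0.97 × 0.73 × 2.3 = 1.629 m³/s
w_5 = (9.8 − 4.9)/2 = 2.45 m; q_5 = 0.66 × 0.44 × 2.45 = 0.7115 m³/s
w_6 = (9.8 − 7.6)/2 = 1.1 m; q_6 = 0.53 × 0.18 × 1.1 = 0.1049 m³/s
Q = Σ qᵢ = 3.306 m³/s

3.31 m³/s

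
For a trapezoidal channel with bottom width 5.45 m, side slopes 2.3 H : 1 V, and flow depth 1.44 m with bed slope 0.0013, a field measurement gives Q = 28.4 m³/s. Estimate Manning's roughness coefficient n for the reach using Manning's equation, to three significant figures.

A = (b + z·y)·y = (5.45 + 2.3×1.44)×1.44 = 12.62 m²
P = b + 2y√(1+z²) = 5.45 + 2×1.44×√(1+2.3²) = 12.67 m
R = A/P = 12.62/12.67 = 0.9956 m
n = (1/Q)·A·R^(2/3)·S^(1/2) = (1/28.4) × 12.62 × 0.9971 × 0.03606 = 0.01597

0.0160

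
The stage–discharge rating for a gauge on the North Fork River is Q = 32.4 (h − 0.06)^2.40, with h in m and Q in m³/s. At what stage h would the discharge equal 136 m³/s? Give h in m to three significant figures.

1.88 m

h − h₀ = (Q/C)^(1/b) = (136/32.4)^(1/2.40) = 1.818 m
h = 0.06 + 1.818 = 1.878 m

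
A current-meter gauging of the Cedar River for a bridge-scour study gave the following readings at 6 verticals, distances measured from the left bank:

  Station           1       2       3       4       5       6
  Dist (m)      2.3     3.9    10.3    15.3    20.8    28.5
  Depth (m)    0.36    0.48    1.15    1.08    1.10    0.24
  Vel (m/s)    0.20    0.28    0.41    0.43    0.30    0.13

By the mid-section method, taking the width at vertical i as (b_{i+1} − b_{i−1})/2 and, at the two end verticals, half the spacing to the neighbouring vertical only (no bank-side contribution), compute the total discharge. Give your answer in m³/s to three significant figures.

w_1 = (3.9 − 2.3)/2 = 0.8 m; q_1 = 0.20 × 0.36 × 0.8 = 0.05760 m³/s
w_2 = (10.3 − 2.3)/2 = 4 m; q_2 = 0.28 × 0.48 × 4 = 0.5376 m³/s
w_3 = (15.3 − 3.9)/2 = 5.7 m; q_3 = 0.41 × 1.15 × 5.7 = 2.688 m³/s
w_4 = (20.8 − 10.3)/2 = 5.25 m; q_4 = 0.43 × 1.08 × 5.25 = 2.438 m³/s
w_5 = (28.5 − 15.3)/2 = 6.6 m; q_5 = 0.30 × 1.10 × 6.6 = 2.178 m³/s
w_6 = (28.5 − 20.8)/2 = 3.85 m; q_6 = 0.13 × 0.24 × 3.85 = 0.1201 m³/s
Q = Σ qᵢ = 8.019 m³/s

8.02 m³/s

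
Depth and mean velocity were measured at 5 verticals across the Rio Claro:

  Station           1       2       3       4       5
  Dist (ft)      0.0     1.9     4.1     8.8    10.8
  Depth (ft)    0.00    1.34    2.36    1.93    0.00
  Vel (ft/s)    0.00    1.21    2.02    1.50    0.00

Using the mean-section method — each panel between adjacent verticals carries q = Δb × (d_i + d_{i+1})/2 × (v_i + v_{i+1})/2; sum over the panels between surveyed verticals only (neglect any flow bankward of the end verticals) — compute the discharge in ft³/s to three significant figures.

Panel 1-2: Δb = 1.9 ft, d̄ = (0.00+1.34)/2 = 0.67, v̄ = (0.00+1.21)/2 = 0.605 → q = 1.9×0.67×0.605 = 0.7702 ft³/s
Panel 2-3: Δb = 2.2 ft, d̄ = (1.34+2.36)/2 = 1.85, v̄ = (1.21+2.02)/2 = 1.615 → q = 2.2×1.85×1.615 = 6.573 ft³/s
Panel 3-4: Δb = 4.7 ft, d̄ = (2.36+1.93)/2 = 2.145, v̄ = (2.02+1.50)/2 = 1.76 → q = 4.7×2.145×1.76 = 17.74 ft³/s
Panel 4-5: Δb = 2 ft, d̄ = (1.93+0.00)/2 = 0.965, v̄ = (1.50+0.00)/2 = 0.75 → q = 2×0.965×0.75 = 1.448 ft³/s
Q = Σ q = 26.53 ft³/s

26.5 ft³/s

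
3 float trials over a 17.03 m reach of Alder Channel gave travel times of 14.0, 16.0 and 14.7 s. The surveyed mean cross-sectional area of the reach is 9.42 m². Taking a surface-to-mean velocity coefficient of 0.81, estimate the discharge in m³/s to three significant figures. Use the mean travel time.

t̄ = (14.0 + 16.0 + 14.7) / 3 = 14.9 s
v_surface = L / t̄ = 17.03 / 14.9 = 1.143 m/s
v_mean = 0.81 × 1.143 = 0.9258 m/s
Q = A × v_mean = 9.42 × 0.9258 = 8.721 m³/s

8.72 m³/s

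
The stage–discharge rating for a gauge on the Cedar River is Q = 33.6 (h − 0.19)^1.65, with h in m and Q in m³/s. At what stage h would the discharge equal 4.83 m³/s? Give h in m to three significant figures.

h − h₀ = (Q/C)^(1/b) = (4.83/33.6)^(1/1.65) = 0.3086 m
h = 0.19 + 0.3086 = 0.4986 m

0.499 m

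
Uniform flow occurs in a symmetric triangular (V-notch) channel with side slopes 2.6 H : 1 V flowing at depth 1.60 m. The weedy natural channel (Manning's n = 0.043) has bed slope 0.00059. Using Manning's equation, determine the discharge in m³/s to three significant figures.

3.09 m³/s

A = z·y² = 2.6×1.60² = 6.656 m²
P = 2y√(1+z²) = 2×1.60×√(1+2.6²) = 8.914 m
R = A/P = 6.656/8.914 = 0.7467 m
Q = (1/n)·A·R^(2/3)·S^(1/2) = (1/0.043) × 6.656 × 0.7467^(2/3) × 0.00059^(1/2) = 3.095 m³/s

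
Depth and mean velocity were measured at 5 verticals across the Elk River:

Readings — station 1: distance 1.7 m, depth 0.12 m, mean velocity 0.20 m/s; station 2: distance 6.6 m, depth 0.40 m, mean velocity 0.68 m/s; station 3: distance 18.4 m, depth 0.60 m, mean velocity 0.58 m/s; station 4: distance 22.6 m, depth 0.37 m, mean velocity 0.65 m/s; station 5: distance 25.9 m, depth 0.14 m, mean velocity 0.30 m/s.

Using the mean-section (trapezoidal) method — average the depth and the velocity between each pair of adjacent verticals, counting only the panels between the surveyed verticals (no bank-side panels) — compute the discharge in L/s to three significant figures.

5930 L/s

Panel 1-2: Δb = 4.9 m, d̄ = (0.12+0.40)/2 = 0.26, v̄ = (0.20+0.68)/2 = 0.44 → q = 4.9×0.26×0.44 = 0.5606 m³/s
Panel 2-3: Δb = 11.8 m, d̄ = (0.40+0.60)/2 = 0.5, v̄ = (0.68+0.58)/2 = 0.63 → q = 11.8×0.5×0.63 = 3.717 m³/s
Panel 3-4: Δb = 4.2 m, d̄ = (0.60+0.37)/2 = 0.485, v̄ = (0.58+0.65)/2 = 0.615 → q = 4.2×0.485×0.615 = 1.253 m³/s
Panel 4-5: Δb = 3.3 m, d̄ = (0.37+0.14)/2 = 0.255, v̄ = (0.65+0.30)/2 = 0.475 → q = 3.3×0.255×0.475 = 0.3997 m³/s
Q = Σ q = 5.930 m³/s
= 5.930 × 1000 = 5930 L/s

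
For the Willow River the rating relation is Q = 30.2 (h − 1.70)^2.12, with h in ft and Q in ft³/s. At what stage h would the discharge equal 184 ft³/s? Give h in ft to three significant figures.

h − h₀ = (Q/C)^(1/b) = (184/30.2)^(1/2.12) = 2.345 ft
h = 1.70 + 2.345 = 4.045 ft

4.05 ft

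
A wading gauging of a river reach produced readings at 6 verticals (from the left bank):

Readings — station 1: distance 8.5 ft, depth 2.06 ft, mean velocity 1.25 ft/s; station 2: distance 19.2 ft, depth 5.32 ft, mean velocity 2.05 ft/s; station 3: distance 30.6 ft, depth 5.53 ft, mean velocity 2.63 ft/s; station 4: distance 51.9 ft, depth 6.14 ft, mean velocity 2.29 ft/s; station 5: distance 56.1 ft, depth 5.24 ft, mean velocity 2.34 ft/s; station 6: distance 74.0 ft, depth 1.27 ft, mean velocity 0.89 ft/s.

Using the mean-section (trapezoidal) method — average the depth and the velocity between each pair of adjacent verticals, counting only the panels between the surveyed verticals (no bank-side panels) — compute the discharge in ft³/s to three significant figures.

665 ft³/s

Panel 1-2: Δb = 10.7 ft, d̄ = (2.06+5.32)/2 = 3.69, v̄ = (1.25+2.05)/2 = 1.65 → q = 10.7×3.69×1.65 = 65.15 ft³/s
Panel 2-3: Δb = 11.4 ft, d̄ = (5.32+5.53)/2 = 5.425, v̄ = (2.05+2.63)/2 = 2.34 → q = 11.4×5.425×2.34 = 144.7 ft³/s
Panel 3-4: Δb = 21.3 ft, d̄ = (5.53+6.14)/2 = 5.835, v̄ = (2.63+2.29)/2 = 2.46 → q = 21.3×5.835×2.46 = 305.7 ft³/s
Panel 4-5: Δb = 4.2 ft, d̄ = (6.14+5.24)/2 = 5.69, v̄ = (2.29+2.34)/2 = 2.315 → q = 4.2×5.69×2.315 = 55.32 ft³/s
Panel 5-6: Δb = 17.9 ft, d̄ = (5.24+1.27)/2 = 3.255, v̄ = (2.34+0.89)/2 = 1.615 → q = 17.9×3.255×1.615 = 94.10 ft³/s
Q = Σ q = 665.0 ft³/s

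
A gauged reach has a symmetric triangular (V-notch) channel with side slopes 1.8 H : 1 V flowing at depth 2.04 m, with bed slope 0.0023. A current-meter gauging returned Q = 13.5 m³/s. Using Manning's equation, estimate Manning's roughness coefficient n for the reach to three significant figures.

A = z·y² = 1.8×2.04² = 7.491 m²
P = 2y√(1+z²) = 2×2.04×√(1+1.8²) = 8.401 m
R = A/P = 7.491/8.401 = 0.8916 m
n = (1/Q)·A·R^(2/3)·S^(1/2) = (1/13.5) × 7.491 × 0.9264 × 0.04796 = 0.02465

0.0247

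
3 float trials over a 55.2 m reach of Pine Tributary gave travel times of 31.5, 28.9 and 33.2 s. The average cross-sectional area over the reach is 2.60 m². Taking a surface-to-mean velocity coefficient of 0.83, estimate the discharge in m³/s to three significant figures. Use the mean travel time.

t̄ = (31.5 + 28.9 + 33.2) / 3 = 31.2 s
v_surface = L / t̄ = 55.2 / 31.2 = 1.769 m/s
v_mean = 0.83 × 1.769 = 1.468 m/s
Q = A × v_mean = 2.60 × 1.468 = 3.818 m³/s

3.82 m³/s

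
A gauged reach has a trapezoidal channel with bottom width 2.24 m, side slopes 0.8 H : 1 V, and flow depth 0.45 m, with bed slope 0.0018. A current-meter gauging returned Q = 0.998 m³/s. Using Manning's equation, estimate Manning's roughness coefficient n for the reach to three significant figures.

A = (b + z·y)·y = (2.24 + 0.8×0.45)×0.45 = 1.170 m²
P = b + 2y√(1+z²) = 2.24 + 2×0.45×√(1+0.8²) = 3.393 m
R = A/P = 1.170/3.393 = 0.3449 m
n = (1/Q)·A·R^(2/3)·S^(1/2) = (1/0.998) × 1.170 × 0.4918 × 0.04243 = 0.02446

0.0245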